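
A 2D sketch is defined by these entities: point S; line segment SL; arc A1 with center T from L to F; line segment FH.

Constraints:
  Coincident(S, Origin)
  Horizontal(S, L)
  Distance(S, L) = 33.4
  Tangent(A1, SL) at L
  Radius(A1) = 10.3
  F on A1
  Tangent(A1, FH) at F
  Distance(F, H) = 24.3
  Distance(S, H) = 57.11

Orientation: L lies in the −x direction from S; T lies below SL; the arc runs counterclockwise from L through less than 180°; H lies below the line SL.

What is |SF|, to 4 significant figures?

44.57

S is at the origin; SL is horizontal with |SL| = 33.4 and L on the −x side, so L = (-33.40, 0.000). Tangency of A1 to SL means the radius TL is perpendicular to SL, so T = L + (0, -10.3) = (-33.40, -10.30). Since TF ⟂ FH (tangency), |TH| = √(10.3² + 24.3²) = 26.39 regardless of where F sits on A1. So H lies on both circle(S, 57.11) and circle(T, 26.39); the below-SL intersection is H = (-46.43, -33.25). F is the foot of the tangent from H: F = (-43.63, -9.113).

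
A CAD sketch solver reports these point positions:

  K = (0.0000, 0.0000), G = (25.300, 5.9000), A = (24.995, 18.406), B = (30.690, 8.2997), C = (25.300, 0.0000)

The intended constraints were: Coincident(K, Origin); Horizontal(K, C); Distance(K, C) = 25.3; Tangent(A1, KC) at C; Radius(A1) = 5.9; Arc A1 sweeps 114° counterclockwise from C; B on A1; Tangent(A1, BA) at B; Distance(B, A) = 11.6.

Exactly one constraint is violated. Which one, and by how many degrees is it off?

Tangent(A1, BA) at B — off by 5.40°.

K = (0.00, 0.00) ✓; K.y = 0.00, C.y = 0.00 ✓; |KC| = 25.30 ✓; ∠(GC, CK) = 90.00° ✓; |GC| = 5.900 ✓; bearing(G→B) − bearing(G→C) = 114.0° ✓; |GB| = 5.900 ✓; ∠(GB, BA) = 84.60° ✗; |BA| = 11.60 ✓.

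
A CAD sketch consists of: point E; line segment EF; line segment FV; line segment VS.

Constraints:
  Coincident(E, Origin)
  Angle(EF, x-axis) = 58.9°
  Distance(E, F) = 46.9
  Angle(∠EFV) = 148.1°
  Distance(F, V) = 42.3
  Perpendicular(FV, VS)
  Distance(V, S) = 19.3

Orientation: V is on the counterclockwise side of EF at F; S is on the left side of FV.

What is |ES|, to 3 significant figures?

82.3

E is at the origin; EF runs at 58.9° with length 46.9, so F = 46.9·(cos 58.9°, sin 58.9°) = (24.2, 40.2). ∠EFV = 148.1°, so FV runs at 58.9° + (180° − 148.1°) = 90.8° from the x-axis; with |FV| = 42.3, V = F + 42.3·(cos 90.8°, sin 90.8°) = (23.6, 82.5). The perpendicularity gives VS at right angles to FV; with |VS| = 19.3 on the left of FV, S = V + 19.3·(-1.00, -0.0140) = (4.34, 82.2). Then |ES| = |S − E| = 82.3.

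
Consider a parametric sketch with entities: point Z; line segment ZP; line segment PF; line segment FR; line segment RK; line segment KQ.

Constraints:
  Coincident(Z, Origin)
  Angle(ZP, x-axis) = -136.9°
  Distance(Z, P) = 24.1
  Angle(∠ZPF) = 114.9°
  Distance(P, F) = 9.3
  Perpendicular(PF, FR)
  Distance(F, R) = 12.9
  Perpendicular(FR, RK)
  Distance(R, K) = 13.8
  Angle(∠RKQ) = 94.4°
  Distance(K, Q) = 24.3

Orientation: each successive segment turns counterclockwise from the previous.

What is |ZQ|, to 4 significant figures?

33.40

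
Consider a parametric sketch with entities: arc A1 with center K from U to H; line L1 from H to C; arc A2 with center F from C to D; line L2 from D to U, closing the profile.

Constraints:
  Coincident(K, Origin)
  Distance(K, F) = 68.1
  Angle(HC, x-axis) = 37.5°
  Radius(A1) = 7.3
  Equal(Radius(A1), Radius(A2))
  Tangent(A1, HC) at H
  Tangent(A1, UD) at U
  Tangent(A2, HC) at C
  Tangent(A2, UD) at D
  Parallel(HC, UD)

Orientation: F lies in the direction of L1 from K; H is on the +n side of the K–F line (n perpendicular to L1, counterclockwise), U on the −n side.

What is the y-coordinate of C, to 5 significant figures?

47.248

Tangency of A1 to both parallel lines with radius 7.3 puts H and U at K ± 7.3·n: H = (-4.4440, 5.7915), U = (4.4440, -5.7915). Equal radii place C and D the same way about F: C = F + 7.3·n = (49.583, 47.248), D = F − 7.3·n = (58.471, 35.665). So C.y = 47.248.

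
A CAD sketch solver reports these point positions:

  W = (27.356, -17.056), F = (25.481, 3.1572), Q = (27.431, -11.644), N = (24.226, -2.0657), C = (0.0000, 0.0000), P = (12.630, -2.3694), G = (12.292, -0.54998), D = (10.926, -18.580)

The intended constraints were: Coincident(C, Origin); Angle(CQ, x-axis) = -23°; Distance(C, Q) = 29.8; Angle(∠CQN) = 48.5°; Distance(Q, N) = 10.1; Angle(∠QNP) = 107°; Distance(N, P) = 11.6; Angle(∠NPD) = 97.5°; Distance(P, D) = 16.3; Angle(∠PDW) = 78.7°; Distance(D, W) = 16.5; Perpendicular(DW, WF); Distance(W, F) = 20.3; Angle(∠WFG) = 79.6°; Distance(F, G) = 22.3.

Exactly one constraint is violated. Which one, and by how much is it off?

Distance(F, G) = 22.3 — off by 8.60.

C = (0.00, 0.00) ✓; CQ at -23.00° ✓; |CQ| = 29.80 ✓; ∠CQN = 48.50° ✓; |QN| = 10.10 ✓; ∠QNP = 107.0° ✓; |NP| = 11.60 ✓; ∠NPD = 97.50° ✓; |PD| = 16.30 ✓; ∠PDW = 78.70° ✓; |DW| = 16.50 ✓; ∠(DW, WF) = 90.00° ✓; |WF| = 20.30 ✓; ∠WFG = 79.60° ✓; |FG| = 13.70 ✗.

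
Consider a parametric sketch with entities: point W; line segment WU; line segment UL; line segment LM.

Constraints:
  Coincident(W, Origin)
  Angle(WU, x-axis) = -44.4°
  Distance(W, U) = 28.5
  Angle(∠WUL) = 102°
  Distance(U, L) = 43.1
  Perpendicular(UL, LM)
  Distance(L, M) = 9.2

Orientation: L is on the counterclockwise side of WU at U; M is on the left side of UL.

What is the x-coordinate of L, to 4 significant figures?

56.26

W is at the origin; WU runs at -44.4° with length 28.5, so U = 28.5·(cos -44.4°, sin -44.4°) = (20.36, -19.94). ∠WUL = 102.0°, so UL runs at -44.4° + (180° − 102.0°) = 33.60° from the x-axis; with |UL| = 43.1, L = U + 43.1·(cos 33.60°, sin 33.60°) = (56.26, 3.911). So L.x = 56.26.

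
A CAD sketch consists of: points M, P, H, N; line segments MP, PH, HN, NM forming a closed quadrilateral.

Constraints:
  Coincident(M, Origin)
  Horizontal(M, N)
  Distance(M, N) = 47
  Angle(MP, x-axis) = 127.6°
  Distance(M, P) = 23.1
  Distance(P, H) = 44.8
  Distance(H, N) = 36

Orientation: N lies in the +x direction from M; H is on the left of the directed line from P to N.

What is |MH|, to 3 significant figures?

42.4

M is at the origin; MN is horizontal with |MN| = 47.0 and N in +x, so N = (47.0, 0). MP runs at 127.6° with |MP| = 23.1, so P = (-14.1, 18.3). H is determined by |PH| = 44.8 and |HN| = 36.0 together: it lies at the intersection of circle(P, 44.8) and circle(N, 36.0). With |PN| = 63.8, the foot of the radical line on PN is 37.5 from P and the perpendicular offset is √(44.8² − 37.5²) = 24.6. Taking the left-of-PN solution: H = (28.8, 31.1).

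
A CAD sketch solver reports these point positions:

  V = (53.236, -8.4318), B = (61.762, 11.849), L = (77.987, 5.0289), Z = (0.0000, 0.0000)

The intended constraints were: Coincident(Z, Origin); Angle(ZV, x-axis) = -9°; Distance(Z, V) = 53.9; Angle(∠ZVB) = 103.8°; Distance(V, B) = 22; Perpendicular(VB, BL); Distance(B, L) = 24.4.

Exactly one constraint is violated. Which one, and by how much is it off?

Distance(B, L) = 24.4 — off by 6.80.

Z = (0.00, 0.00) ✓; ZV at -9.000° ✓; |ZV| = 53.90 ✓; ∠ZVB = 103.8° ✓; |VB| = 22.00 ✓; ∠(VB, BL) = 90.00° ✓; |BL| = 17.60 ✗.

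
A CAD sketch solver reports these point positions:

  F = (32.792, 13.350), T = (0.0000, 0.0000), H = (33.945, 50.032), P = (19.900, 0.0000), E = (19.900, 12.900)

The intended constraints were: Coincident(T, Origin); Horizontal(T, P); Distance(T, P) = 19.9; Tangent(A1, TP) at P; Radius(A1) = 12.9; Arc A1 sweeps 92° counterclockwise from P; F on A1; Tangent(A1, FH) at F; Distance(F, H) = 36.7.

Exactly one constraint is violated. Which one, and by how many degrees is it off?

Tangent(A1, FH) at F — off by 3.80°.

T = (0.00, 0.00) ✓; T.y = 0.00, P.y = 0.00 ✓; |TP| = 19.90 ✓; ∠(EP, PT) = 90.00° ✓; |EP| = 12.90 ✓; bearing(E→F) − bearing(E→P) = 92.00° ✓; |EF| = 12.90 ✓; ∠(EF, FH) = 93.80° ✗; |FH| = 36.70 ✓.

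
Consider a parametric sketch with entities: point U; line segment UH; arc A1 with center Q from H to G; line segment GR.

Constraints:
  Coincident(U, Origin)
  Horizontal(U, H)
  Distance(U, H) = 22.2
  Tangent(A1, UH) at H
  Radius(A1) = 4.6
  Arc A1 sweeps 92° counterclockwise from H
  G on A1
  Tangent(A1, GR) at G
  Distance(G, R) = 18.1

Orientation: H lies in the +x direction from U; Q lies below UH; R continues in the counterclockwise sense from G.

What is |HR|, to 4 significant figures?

23.19

U is at the origin; UH is horizontal with |UH| = 22.2 and H on the +x side, so H = (22.20, 0.000). Tangency of A1 to UH means the radius QH is perpendicular to UH, so Q = H + (0, -4.6) = (22.20, -4.600). On A1, H sits at bearing 90° from Q; a 92° counterclockwise sweep puts G at bearing 182°, so G = Q + 4.6·(cos 182°, sin 182°) = (17.60, -4.761). Tangency of A1 to GR means the radius QG is perpendicular to GR, so GR runs along (−sin 182°, cos 182°); with |GR| = 18.1, R = (18.23, -22.85). Then |HR| = |R − H| = 23.19.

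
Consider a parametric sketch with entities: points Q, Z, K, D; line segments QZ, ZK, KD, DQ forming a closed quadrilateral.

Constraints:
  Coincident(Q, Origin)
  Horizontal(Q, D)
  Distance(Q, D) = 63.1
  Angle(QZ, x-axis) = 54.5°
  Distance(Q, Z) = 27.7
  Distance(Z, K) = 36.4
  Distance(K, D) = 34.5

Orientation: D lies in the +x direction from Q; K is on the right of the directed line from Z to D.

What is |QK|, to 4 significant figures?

32.28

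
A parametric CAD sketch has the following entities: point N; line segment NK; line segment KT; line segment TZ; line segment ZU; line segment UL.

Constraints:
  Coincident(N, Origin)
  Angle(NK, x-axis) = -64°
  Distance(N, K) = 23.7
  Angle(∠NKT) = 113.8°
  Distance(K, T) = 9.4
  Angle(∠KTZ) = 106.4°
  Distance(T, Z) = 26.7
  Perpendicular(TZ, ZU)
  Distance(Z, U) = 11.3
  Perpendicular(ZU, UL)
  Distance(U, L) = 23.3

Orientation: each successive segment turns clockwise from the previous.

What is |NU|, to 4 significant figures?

17.20

N is at the origin; NK runs at -64.0° with length 23.7, so K = (10.39, -21.30). ∠NKT = 113.8° gives KT at -130.2° from the x-axis; with |KT| = 9.4, T = (4.322, -28.48). ∠KTZ = 106.4° gives TZ at 156.2° from the x-axis; with |TZ| = 26.7, Z = (-20.11, -17.71). The perpendicularity gives ZU at right angles to TZ, so ZU runs at 66.20°; with |ZU| = 11.3, U = (-15.55, -7.367). Then |NU| = |U − N| = 17.20.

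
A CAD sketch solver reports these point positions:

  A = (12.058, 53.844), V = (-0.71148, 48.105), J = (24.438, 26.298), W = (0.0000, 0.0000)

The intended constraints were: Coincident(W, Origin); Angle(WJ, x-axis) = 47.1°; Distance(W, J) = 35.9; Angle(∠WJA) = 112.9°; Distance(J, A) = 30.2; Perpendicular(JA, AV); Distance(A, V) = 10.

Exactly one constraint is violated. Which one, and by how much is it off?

Distance(A, V) = 10 — off by 4.00.

W = (0.00, 0.00) ✓; WJ at 47.10° ✓; |WJ| = 35.90 ✓; ∠WJA = 112.9° ✓; |JA| = 30.20 ✓; ∠(JA, AV) = 90.00° ✓; |AV| = 14.00 ✗.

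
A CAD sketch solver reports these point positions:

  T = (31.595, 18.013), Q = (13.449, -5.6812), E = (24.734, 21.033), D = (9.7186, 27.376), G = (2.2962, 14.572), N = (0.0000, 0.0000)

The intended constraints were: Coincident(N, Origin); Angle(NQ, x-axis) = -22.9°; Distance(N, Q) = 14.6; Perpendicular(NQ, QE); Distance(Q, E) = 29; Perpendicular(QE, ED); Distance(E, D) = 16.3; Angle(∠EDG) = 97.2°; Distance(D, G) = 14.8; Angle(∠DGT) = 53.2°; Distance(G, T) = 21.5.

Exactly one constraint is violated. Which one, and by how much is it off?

Distance(G, T) = 21.5 — off by 8.00.

N = (0.00, 0.00) ✓; NQ at -22.90° ✓; |NQ| = 14.60 ✓; ∠(NQ, QE) = 90.00° ✓; |QE| = 29.00 ✓; ∠(QE, ED) = 90.00° ✓; |ED| = 16.30 ✓; ∠EDG = 97.20° ✓; |DG| = 14.80 ✓; ∠DGT = 53.20° ✓; |GT| = 29.50 ✗.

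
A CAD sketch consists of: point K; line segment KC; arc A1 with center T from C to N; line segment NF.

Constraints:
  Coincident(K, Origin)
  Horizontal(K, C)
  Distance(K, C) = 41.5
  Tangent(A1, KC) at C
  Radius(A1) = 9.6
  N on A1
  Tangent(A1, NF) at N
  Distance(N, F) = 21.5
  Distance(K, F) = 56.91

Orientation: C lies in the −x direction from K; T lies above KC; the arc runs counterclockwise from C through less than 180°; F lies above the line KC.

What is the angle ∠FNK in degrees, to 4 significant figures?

151.1°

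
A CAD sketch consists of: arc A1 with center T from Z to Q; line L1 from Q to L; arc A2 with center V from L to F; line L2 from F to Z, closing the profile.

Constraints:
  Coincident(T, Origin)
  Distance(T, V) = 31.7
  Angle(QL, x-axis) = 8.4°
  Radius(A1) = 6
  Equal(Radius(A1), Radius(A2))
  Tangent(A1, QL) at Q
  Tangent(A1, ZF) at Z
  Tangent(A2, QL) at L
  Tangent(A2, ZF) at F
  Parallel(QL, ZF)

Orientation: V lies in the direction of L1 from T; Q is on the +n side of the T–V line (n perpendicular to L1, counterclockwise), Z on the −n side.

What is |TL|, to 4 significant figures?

32.26

Tangency of A1 to both parallel lines with radius 6.0 puts Q and Z at T ± 6.0·n: Q = (-0.8765, 5.936), Z = (0.8765, -5.936). Equal radii place L and F the same way about V: L = V + 6.0·n = (30.48, 10.57), F = V − 6.0·n = (32.24, -1.305). Then |TL| = |L − T| = 32.26.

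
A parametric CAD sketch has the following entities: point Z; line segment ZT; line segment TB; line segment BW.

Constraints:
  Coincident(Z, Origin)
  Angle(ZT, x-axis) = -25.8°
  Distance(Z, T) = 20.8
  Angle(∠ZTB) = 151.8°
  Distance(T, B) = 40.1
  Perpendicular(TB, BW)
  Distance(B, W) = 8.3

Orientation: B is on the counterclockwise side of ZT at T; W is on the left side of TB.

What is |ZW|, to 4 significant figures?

58.45

Z is at the origin; ZT runs at -25.8° with length 20.8, so T = 20.8·(cos -25.8°, sin -25.8°) = (18.73, -9.053). ∠ZTB = 151.8°, so TB runs at -25.8° + (180° − 151.8°) = 2.400° from the x-axis; with |TB| = 40.1, B = T + 40.1·(cos 2.400°, sin 2.400°) = (58.79, -7.374). The perpendicularity gives BW at right angles to TB; with |BW| = 8.3 on the left of TB, W = B + 8.3·(-0.04188, 0.9991) = (58.44, 0.9191). Then |ZW| = |W − Z| = 58.45.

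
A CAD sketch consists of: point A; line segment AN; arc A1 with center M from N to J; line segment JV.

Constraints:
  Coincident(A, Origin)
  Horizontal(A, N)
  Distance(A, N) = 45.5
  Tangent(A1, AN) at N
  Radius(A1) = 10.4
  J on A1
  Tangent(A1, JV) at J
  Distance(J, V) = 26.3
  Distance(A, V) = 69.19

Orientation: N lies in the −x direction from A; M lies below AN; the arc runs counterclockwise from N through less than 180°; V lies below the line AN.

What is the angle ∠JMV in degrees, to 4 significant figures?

68.42°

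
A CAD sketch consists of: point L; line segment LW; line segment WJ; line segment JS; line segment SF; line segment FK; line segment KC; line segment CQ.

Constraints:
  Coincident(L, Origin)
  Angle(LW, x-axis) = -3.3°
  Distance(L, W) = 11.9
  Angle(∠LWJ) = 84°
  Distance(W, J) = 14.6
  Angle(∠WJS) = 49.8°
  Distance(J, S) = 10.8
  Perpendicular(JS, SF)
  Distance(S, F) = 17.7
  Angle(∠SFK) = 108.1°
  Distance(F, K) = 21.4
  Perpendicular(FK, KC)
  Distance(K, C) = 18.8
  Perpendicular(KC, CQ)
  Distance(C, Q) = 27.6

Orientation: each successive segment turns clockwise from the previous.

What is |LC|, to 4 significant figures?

33.27

∠SFK = 108.1° gives FK at -31.40° from the x-axis; with |FK| = 21.4, K = (34.23, -6.535). FK ⟂ KC, so KC runs at -121.4°; with |KC| = 18.8, C = (24.44, -22.58). Then |LC| = |C − L| = 33.27.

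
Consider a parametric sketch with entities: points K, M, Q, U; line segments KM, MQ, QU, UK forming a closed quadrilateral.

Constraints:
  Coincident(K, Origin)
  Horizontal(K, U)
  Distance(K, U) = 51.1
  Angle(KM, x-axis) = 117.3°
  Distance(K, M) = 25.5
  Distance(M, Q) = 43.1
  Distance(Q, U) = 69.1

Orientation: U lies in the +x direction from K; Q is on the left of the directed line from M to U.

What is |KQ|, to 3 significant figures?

59.3

K is at the origin; KU is horizontal with |KU| = 51.1 and U in +x, so U = (51.1, 0). KM runs at 117.3° with |KM| = 25.5, so M = (-11.7, 22.7). Q is determined by |MQ| = 43.1 and |QU| = 69.1 together: it lies at the intersection of circle(M, 43.1) and circle(U, 69.1). With |MU| = 66.8, the foot of the radical line on MU is 11.5 from M and the perpendicular offset is √(43.1² − 11.5²) = 41.5. Taking the left-of-MU solution: Q = (13.2, 57.8).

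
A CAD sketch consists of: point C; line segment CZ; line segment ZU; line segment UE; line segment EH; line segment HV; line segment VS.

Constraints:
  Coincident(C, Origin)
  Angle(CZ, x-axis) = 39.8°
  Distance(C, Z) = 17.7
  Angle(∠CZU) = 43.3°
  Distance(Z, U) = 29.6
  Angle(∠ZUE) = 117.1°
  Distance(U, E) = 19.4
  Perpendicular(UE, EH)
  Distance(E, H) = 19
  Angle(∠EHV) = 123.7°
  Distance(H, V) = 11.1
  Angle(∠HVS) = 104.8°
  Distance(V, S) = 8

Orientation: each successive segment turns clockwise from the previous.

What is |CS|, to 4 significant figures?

1.129

∠EHV = 123.7° gives HV at 53.90° from the x-axis; with |HV| = 11.1, V = (-8.185, 2.046). ∠HVS = 104.8° gives VS at -21.30° from the x-axis; with |VS| = 8.0, S = (-0.7313, -0.8604). Then |CS| = |S − C| = 1.129.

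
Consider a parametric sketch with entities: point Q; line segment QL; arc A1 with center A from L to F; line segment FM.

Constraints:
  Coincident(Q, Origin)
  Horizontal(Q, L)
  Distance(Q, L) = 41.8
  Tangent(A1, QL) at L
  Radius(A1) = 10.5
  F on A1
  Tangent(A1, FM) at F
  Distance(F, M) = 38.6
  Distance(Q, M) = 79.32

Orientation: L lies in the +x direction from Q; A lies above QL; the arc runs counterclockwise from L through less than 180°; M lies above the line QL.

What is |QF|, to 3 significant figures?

51.6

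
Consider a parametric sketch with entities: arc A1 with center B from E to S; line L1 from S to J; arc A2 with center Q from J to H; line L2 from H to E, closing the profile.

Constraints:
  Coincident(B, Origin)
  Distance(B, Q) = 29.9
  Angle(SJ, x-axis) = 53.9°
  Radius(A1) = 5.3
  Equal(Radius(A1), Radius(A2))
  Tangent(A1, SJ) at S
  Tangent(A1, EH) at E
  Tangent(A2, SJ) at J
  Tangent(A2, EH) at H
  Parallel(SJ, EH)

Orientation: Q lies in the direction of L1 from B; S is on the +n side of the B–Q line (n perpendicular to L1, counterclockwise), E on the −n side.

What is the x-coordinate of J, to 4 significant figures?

13.33

The slot axis is L1's direction at 53.9°, so u = (cos 53.9°, sin 53.9°) = (0.5892, 0.8080) and n = (−sin 53.9°, cos 53.9°) = (-0.8080, 0.5892). B is at the origin and Q lies 29.9 along u from B, so Q = 29.9·u = (17.62, 24.16). Tangency of A1 to both parallel lines with radius 5.3 puts S and E at B ± 5.3·n: S = (-4.282, 3.123), E = (4.282, -3.123). Equal radii place J and H the same way about Q: J = Q + 5.3·n = (13.33, 27.28), H = Q − 5.3·n = (21.90, 21.04). So J.x = 13.33.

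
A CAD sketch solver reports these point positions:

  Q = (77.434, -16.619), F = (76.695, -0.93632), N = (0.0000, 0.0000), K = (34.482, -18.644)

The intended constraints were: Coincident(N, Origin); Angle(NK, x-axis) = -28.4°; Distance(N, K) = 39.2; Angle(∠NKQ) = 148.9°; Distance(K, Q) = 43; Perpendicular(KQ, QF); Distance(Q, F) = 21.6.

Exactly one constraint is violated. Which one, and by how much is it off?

Distance(Q, F) = 21.6 — off by 5.90.

N = (0.00, 0.00) ✓; NK at -28.40° ✓; |NK| = 39.20 ✓; ∠NKQ = 148.9° ✓; |KQ| = 43.00 ✓; ∠(KQ, QF) = 90.00° ✓; |QF| = 15.70 ✗.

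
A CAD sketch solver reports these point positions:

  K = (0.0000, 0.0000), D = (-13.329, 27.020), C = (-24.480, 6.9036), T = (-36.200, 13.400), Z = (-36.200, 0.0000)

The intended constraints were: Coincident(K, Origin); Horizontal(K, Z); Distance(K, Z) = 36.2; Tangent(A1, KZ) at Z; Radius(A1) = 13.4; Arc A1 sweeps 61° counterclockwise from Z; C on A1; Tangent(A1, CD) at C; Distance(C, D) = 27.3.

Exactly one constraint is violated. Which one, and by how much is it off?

Distance(C, D) = 27.3 — off by 4.30.

K = (0.00, 0.00) ✓; K.y = 0.00, Z.y = 0.00 ✓; |KZ| = 36.20 ✓; ∠(TZ, ZK) = 90.00° ✓; |TZ| = 13.40 ✓; bearing(T→C) − bearing(T→Z) = 61.00° ✓; |TC| = 13.40 ✓; ∠(TC, CD) = 90.00° ✓; |CD| = 23.00 ✗.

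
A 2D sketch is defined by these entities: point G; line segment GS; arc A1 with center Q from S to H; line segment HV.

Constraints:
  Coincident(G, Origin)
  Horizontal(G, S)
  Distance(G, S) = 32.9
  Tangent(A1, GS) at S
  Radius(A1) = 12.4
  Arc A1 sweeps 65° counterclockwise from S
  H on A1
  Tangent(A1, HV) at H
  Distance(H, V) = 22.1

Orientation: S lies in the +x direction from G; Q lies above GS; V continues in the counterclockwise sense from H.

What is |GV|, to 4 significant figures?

59.99

On A1, S sits at bearing -90° from Q; a 65° counterclockwise sweep puts H at bearing -25°, so H = Q + 12.4·(cos -25°, sin -25°) = (44.14, 7.160). The tangent condition forces QH to be normal to HV, so HV runs along (−sin -25°, cos -25°); with |HV| = 22.1, V = (53.48, 27.19). Then |GV| = |V − G| = 59.99.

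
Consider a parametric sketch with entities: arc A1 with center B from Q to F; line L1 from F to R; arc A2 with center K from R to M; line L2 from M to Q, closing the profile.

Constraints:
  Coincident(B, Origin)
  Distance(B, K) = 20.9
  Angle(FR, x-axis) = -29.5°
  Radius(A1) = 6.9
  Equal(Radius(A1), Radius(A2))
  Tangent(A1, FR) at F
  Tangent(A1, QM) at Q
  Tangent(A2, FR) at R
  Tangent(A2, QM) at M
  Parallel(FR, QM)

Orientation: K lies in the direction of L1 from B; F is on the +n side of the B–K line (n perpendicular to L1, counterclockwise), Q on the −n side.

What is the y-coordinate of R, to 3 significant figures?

-4.29

The slot axis is L1's direction at -29.5°, so u = (cos -29.5°, sin -29.5°) = (0.870, -0.492) and n = (−sin -29.5°, cos -29.5°) = (0.492, 0.870). B is at the origin and K lies 20.9 along u from B, so K = 20.9·u = (18.2, -10.3). Tangency of A1 to both parallel lines with radius 6.9 puts F and Q at B ± 6.9·n: F = (3.40, 6.01), Q = (-3.40, -6.01). Equal radii place R and M the same way about K: R = K + 6.9·n = (21.6, -4.29), M = K − 6.9·n = (14.8, -16.3). So R.y = -4.29.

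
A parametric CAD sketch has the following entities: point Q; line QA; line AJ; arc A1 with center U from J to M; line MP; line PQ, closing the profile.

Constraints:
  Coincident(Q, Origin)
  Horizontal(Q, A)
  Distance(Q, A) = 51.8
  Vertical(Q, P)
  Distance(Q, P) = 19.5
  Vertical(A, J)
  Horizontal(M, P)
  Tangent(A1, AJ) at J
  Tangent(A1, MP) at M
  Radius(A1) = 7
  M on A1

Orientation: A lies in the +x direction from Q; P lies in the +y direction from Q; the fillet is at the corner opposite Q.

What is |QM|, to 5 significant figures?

48.860

The virtual corner opposite Q is at (51.800, 19.500). Since A1 is tangent to AJ there, UJ ⟂ AJ and tangency of A1 to MP means the radius UM is perpendicular to MP, with radius 7.0, so the center U sits 7.0 in from both sides at U = (44.800, 12.500). That places the tangent points at J = (51.800, 12.500) on AJ and M = (44.800, 19.500) on MP. Then |QM| = |M − Q| = 48.860.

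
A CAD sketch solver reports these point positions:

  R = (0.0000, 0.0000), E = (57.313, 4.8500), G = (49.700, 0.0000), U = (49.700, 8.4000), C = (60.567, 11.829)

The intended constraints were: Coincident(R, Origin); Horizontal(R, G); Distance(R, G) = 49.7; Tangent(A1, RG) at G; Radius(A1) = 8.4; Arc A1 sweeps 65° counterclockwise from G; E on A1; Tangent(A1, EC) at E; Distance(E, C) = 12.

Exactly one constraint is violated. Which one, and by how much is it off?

Distance(E, C) = 12 — off by 4.30.

R = (0.00, 0.00) ✓; R.y = 0.00, G.y = 0.00 ✓; |RG| = 49.70 ✓; ∠(UG, GR) = 90.00° ✓; |UG| = 8.400 ✓; bearing(U→E) − bearing(U→G) = 65.00° ✓; |UE| = 8.400 ✓; ∠(UE, EC) = 90.00° ✓; |EC| = 7.700 ✗.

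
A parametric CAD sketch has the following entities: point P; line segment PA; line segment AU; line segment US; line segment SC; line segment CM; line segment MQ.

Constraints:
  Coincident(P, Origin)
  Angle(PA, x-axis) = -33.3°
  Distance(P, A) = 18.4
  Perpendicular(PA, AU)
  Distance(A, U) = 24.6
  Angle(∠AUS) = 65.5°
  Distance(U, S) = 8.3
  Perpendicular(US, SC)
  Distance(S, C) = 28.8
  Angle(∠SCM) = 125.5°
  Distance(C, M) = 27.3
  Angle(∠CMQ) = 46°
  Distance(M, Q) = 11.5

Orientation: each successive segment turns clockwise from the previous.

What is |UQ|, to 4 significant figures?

35.45

P is at the origin; PA runs at -33.3° with length 18.4, so A = (15.38, -10.10). PA ⟂ AU, so AU runs at -123.3°; with |AU| = 24.6, U = (1.873, -30.66). ∠AUS = 65.5° gives US at 122.2° from the x-axis; with |US| = 8.3, S = (-2.550, -23.64). US is perpendicular to SC, so SC runs at 32.20°; with |SC| = 28.8, C = (21.82, -8.293). ∠SCM = 125.5° gives CM at -22.30° from the x-axis; with |CM| = 27.3, M = (47.08, -18.65). ∠CMQ = 46.0° gives MQ at -156.3° from the x-axis; with |MQ| = 11.5, Q = (36.55, -23.27). Then |UQ| = |Q − U| = 35.45.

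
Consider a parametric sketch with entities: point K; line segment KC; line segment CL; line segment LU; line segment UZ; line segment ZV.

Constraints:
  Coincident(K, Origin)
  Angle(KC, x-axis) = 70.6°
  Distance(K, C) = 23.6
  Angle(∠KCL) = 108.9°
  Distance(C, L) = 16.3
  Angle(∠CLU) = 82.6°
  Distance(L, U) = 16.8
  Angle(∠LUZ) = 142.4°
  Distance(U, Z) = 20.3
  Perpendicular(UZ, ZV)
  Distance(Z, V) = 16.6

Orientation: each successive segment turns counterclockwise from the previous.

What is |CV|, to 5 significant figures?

22.683

K is at the origin; KC runs at 70.6° with length 23.6, so C = (7.8390, 22.260). ∠KCL = 108.9° gives CL at 141.70° from the x-axis; with |CL| = 16.3, L = (-4.9529, 32.362). ∠CLU = 82.6° gives LU at -120.90° from the x-axis; with |LU| = 16.8, U = (-13.580, 17.947). ∠LUZ = 142.4° gives UZ at -83.300° from the x-axis; with |UZ| = 20.3, Z = (-11.212, -2.2144). The perpendicularity gives ZV at right angles to UZ, so ZV runs at 6.7000°; with |ZV| = 16.6, V = (5.2747, -0.27767). Then |CV| = |V − C| = 22.683.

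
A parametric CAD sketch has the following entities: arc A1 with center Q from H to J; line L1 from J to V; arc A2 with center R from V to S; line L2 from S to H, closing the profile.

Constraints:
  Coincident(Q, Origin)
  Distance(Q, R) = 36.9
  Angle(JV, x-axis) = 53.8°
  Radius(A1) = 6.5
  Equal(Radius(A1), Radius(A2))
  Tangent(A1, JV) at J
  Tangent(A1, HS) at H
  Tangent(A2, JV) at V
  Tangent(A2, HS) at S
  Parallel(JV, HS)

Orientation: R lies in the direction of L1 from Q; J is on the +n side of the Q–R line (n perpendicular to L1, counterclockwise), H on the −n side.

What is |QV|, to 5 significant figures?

37.468

Tangency of A1 to both parallel lines with radius 6.5 puts J and H at Q ± 6.5·n: J = (-5.2452, 3.8389), H = (5.2452, -3.8389). Equal radii place V and S the same way about R: V = R + 6.5·n = (16.548, 33.616), S = R − 6.5·n = (27.039, 25.938). Then |QV| = |V − Q| = 37.468.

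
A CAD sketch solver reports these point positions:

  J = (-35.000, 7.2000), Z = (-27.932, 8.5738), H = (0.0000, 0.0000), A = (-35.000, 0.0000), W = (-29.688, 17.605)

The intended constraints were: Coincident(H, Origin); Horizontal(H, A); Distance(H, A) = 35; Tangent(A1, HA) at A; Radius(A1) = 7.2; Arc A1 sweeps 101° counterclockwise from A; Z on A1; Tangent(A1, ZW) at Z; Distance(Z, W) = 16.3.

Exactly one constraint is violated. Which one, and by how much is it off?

Distance(Z, W) = 16.3 — off by 7.10.

H = (0.00, 0.00) ✓; H.y = 0.00, A.y = 0.00 ✓; |HA| = 35.00 ✓; ∠(JA, AH) = 90.00° ✓; |JA| = 7.200 ✓; bearing(J→Z) − bearing(J→A) = 101.0° ✓; |JZ| = 7.200 ✓; ∠(JZ, ZW) = 90.00° ✓; |ZW| = 9.200 ✗.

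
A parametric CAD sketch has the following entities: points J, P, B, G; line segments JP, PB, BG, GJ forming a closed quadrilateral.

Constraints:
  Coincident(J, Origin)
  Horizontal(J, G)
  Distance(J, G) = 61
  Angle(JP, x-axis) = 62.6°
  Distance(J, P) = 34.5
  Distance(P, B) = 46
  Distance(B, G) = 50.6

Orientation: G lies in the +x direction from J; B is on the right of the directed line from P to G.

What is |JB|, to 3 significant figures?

19.9

Checks: |PB| = 46.00 ✓; |BG| = 50.60 ✓.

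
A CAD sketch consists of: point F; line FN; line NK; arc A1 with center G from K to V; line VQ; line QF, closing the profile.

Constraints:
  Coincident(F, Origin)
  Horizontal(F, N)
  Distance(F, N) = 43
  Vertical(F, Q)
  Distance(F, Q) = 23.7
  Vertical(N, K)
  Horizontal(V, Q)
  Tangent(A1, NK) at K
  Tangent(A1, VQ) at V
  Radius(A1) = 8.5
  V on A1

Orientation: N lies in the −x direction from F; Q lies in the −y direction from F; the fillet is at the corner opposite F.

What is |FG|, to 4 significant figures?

37.70

F is at the origin; F and N share the same y with |FN| = 43.0 and N on the −x side, so N = (-43.00, 0.000). F and Q share the same x with |FQ| = 23.7 and Q on the −y side, so Q = (0.000, -23.70). The virtual corner opposite F is at (-43.00, -23.70). A1 meets NK tangentially, so GK is at right angles to NK and tangency of A1 to VQ means the radius GV is perpendicular to VQ, with radius 8.5, so the center G sits 8.5 in from both sides at G = (-34.50, -15.20). Then |FG| = |G − F| = 37.70.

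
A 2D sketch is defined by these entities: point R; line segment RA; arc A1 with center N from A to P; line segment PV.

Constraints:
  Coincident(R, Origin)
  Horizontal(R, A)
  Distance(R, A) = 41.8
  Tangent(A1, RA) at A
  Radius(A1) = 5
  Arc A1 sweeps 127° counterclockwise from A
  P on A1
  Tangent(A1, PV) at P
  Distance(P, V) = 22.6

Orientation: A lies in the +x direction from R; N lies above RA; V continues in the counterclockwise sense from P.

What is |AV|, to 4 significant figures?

27.77

R is at the origin; RA is horizontal with |RA| = 41.8 and A on the +x side, so A = (41.80, 0.000). The tangent condition forces NA to be normal to RA, so N = A + (0, 5) = (41.80, 5.000). On A1, A sits at bearing -90° from N; a 127° counterclockwise sweep puts P at bearing 37°, so P = N + 5.0·(cos 37°, sin 37°) = (45.79, 8.009). A1 meets PV tangentially, so NP is at right angles to PV, so PV runs along (−sin 37°, cos 37°); with |PV| = 22.6, V = (32.19, 26.06). Then |AV| = |V − A| = 27.77.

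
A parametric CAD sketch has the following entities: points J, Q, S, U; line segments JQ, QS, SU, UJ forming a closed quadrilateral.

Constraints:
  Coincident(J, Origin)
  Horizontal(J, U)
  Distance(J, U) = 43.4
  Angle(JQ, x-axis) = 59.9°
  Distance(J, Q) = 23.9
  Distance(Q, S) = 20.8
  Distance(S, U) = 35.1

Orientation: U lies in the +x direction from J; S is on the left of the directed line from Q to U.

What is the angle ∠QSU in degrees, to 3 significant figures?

80.1°

Checks: |QS| = 20.80 ✓; |SU| = 35.10 ✓.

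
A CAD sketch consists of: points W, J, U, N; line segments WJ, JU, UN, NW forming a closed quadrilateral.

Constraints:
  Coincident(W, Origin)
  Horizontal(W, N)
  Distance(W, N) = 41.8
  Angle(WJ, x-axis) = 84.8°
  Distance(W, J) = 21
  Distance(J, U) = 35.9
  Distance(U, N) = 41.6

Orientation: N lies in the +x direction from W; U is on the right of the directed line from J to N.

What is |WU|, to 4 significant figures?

15.27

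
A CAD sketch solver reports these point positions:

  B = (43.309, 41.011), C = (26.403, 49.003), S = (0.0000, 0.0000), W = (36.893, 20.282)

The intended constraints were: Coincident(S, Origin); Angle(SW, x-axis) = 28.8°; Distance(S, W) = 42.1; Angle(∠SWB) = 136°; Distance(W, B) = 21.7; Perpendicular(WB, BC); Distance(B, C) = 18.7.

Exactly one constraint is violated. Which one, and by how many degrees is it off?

Perpendicular(WB, BC) — off by 8.10°.

S = (0.00, 0.00) ✓; SW at 28.80° ✓; |SW| = 42.10 ✓; ∠SWB = 136.0° ✓; |WB| = 21.70 ✓; ∠(WB, BC) = 81.90° ✗; |BC| = 18.70 ✓.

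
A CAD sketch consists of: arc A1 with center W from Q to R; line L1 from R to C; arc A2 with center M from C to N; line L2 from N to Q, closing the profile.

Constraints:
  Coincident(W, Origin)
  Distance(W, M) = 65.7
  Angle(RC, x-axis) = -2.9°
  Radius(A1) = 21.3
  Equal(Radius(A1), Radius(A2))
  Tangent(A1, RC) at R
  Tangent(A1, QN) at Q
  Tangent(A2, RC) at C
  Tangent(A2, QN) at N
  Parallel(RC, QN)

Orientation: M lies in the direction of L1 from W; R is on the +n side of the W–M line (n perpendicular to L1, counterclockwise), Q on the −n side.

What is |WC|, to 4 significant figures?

69.07

Tangency of A1 to both parallel lines with radius 21.3 puts R and Q at W ± 21.3·n: R = (1.078, 21.27), Q = (-1.078, -21.27). Equal radii place C and N the same way about M: C = M + 21.3·n = (66.69, 17.95), N = M − 21.3·n = (64.54, -24.60). Then |WC| = |C − W| = 69.07.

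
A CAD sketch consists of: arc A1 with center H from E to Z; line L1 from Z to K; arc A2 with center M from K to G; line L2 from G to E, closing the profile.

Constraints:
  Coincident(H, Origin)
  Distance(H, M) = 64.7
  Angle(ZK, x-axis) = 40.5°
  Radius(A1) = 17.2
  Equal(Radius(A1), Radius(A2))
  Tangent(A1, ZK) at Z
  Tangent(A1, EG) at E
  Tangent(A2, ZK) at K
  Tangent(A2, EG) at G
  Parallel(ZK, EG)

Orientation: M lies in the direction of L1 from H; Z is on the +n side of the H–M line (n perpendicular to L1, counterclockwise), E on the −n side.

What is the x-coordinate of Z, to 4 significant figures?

-11.17

The slot axis is L1's direction at 40.5°, so u = (cos 40.5°, sin 40.5°) = (0.7604, 0.6494) and n = (−sin 40.5°, cos 40.5°) = (-0.6494, 0.7604). H is at the origin and M lies 64.7 along u from H, so M = 64.7·u = (49.20, 42.02). Tangency of A1 to both parallel lines with radius 17.2 puts Z and E at H ± 17.2·n: Z = (-11.17, 13.08), E = (11.17, -13.08). So Z.x = -11.17.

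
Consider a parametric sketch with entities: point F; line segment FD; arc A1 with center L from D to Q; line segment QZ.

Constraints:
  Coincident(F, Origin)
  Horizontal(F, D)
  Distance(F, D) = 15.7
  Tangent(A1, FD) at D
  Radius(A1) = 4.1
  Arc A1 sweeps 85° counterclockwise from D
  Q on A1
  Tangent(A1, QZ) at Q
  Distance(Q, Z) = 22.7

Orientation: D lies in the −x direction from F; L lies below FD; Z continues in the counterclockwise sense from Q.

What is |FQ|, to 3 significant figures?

20.1

F is at the origin; F and D share the same y with |FD| = 15.7 and D on the −x side, so D = (-15.7, 0.00). The tangent condition forces LD to be normal to FD, so L = D + (0, -4.1) = (-15.7, -4.10). On A1, D sits at bearing 90° from L; an 85° counterclockwise sweep puts Q at bearing 175°, so Q = L + 4.1·(cos 175°, sin 175°) = (-19.8, -3.74). Then |FQ| = |Q − F| = 20.1.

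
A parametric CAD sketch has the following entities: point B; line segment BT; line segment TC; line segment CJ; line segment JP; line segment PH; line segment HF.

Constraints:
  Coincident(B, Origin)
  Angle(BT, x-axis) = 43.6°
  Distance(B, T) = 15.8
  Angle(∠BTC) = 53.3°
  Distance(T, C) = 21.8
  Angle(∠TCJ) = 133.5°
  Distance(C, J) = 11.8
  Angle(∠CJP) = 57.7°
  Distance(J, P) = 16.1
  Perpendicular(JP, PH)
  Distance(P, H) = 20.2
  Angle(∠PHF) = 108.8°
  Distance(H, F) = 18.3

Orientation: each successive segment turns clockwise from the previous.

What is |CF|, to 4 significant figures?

17.79

B is at the origin; BT runs at 43.6° with length 15.8, so T = (11.44, 10.90). ∠BTC = 53.3° gives TC at -83.10° from the x-axis; with |TC| = 21.8, C = (14.06, -10.75). ∠TCJ = 133.5° gives CJ at -129.6° from the x-axis; with |CJ| = 11.8, J = (6.539, -19.84). ∠CJP = 57.7° gives JP at 108.1° from the x-axis; with |JP| = 16.1, P = (1.537, -4.535). JP ⟂ PH, so PH runs at 18.10°; with |PH| = 20.2, H = (20.74, 1.741). ∠PHF = 108.8° gives HF at -53.10° from the x-axis; with |HF| = 18.3, F = (31.73, -12.89). Then |CF| = |F − C| = 17.79.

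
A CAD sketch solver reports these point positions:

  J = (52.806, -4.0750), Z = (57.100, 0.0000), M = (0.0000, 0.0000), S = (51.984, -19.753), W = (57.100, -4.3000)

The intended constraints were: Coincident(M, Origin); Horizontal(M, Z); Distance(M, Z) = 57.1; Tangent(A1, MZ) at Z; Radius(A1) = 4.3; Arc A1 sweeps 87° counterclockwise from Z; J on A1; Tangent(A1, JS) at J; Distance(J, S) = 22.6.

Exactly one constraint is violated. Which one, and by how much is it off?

Distance(J, S) = 22.6 — off by 6.90.

M = (0.00, 0.00) ✓; M.y = 0.00, Z.y = 0.00 ✓; |MZ| = 57.10 ✓; ∠(WZ, ZM) = 90.00° ✓; |WZ| = 4.300 ✓; bearing(W→J) − bearing(W→Z) = 87.00° ✓; |WJ| = 4.300 ✓; ∠(WJ, JS) = 90.00° ✓; |JS| = 15.70 ✗.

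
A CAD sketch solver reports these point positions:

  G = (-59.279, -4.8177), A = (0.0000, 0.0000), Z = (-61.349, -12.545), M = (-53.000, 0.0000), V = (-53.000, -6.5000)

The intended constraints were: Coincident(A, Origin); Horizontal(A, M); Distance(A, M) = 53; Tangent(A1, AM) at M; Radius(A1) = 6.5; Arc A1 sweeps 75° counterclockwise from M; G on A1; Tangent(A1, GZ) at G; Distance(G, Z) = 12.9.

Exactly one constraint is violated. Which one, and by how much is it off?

Distance(G, Z) = 12.9 — off by 4.90.

A = (0.00, 0.00) ✓; A.y = 0.00, M.y = 0.00 ✓; |AM| = 53.00 ✓; ∠(VM, MA) = 90.00° ✓; |VM| = 6.500 ✓; bearing(V→G) − bearing(V→M) = 75.00° ✓; |VG| = 6.500 ✓; ∠(VG, GZ) = 90.00° ✓; |GZ| = 8.000 ✗.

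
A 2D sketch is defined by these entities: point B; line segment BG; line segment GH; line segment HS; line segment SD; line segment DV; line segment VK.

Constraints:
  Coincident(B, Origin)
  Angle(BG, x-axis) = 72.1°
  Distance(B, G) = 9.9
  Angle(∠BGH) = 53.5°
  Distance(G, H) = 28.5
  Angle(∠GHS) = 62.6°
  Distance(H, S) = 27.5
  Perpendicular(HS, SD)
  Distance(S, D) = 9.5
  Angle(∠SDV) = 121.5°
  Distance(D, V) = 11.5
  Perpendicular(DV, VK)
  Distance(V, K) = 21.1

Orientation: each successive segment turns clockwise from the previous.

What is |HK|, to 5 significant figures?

7.1167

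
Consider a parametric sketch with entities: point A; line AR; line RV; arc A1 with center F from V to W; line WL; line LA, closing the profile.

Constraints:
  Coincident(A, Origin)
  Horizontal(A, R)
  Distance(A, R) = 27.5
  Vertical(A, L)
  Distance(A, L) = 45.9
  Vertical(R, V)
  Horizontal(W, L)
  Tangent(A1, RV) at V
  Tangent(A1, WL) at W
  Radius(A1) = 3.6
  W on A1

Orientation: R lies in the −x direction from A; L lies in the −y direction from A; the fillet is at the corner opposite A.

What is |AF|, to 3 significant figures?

48.6

A is at the origin; AR is horizontal with |AR| = 27.5 and R on the −x side, so R = (-27.5, 0.00). AL is vertical with |AL| = 45.9 and L on the −y side, so L = (0.00, -45.9). The virtual corner opposite A is at (-27.5, -45.9). Since A1 is tangent to RV there, FV ⟂ RV and since A1 is tangent to WL there, FW ⟂ WL, with radius 3.6, so the center F sits 3.6 in from both sides at F = (-23.9, -42.3). Then |AF| = |F − A| = 48.6.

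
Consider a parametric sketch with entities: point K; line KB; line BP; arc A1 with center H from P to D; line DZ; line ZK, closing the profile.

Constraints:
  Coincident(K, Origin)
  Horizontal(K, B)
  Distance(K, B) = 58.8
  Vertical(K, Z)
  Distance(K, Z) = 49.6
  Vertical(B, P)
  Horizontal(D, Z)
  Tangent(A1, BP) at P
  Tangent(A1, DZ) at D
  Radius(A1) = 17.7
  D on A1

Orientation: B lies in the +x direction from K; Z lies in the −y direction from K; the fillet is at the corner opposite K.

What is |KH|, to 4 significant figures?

52.03

KZ is vertical with |KZ| = 49.6 and Z on the −y side, so Z = (0.000, -49.60). The virtual corner opposite K is at (58.80, -49.60). A1 meets BP tangentially, so HP is at right angles to BP and the tangent condition forces HD to be normal to DZ, with radius 17.7, so the center H sits 17.7 in from both sides at H = (41.10, -31.90). Then |KH| = |H − K| = 52.03.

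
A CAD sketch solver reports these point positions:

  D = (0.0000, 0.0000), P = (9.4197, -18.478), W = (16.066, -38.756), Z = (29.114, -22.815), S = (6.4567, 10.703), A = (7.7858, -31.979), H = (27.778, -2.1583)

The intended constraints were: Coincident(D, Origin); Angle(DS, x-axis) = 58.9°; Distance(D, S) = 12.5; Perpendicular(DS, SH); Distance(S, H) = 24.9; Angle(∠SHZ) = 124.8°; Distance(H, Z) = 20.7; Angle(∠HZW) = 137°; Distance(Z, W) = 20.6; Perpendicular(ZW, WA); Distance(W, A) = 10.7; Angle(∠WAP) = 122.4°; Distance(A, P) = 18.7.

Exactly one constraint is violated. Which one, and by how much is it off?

Distance(A, P) = 18.7 — off by 5.10.

D = (0.00, 0.00) ✓; DS at 58.90° ✓; |DS| = 12.50 ✓; ∠(DS, SH) = 90.00° ✓; |SH| = 24.90 ✓; ∠SHZ = 124.8° ✓; |HZ| = 20.70 ✓; ∠HZW = 137.0° ✓; |ZW| = 20.60 ✓; ∠(ZW, WA) = 90.00° ✓; |WA| = 10.70 ✓; ∠WAP = 122.4° ✓; |AP| = 13.60 ✗.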